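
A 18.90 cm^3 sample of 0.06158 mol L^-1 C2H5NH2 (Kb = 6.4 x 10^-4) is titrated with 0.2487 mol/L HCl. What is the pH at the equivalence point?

n(C2H5NH2) = 0.06158 x 0.01890 = 0.001164 mol; V(HCl) at equivalence = 0.001164/0.2487 = 0.004680 L.
At equivalence the base is fully converted to C2H5NH3+; total volume = 0.02358 L, so [C2H5NH3+] = 0.001164/0.02358 = 0.04936 M.
Ka(C2H5NH3+) = Kw/Kb = 1.0e-14 / 6.4 x 10^-4 = 1.56e-11.
[H^+] = sqrt(Ka x [C2H5NH3+]) = sqrt(1.56e-11 x 0.04936) = 8.78e-7 M.
pH = -log(8.78e-7) = 6.06.

6.06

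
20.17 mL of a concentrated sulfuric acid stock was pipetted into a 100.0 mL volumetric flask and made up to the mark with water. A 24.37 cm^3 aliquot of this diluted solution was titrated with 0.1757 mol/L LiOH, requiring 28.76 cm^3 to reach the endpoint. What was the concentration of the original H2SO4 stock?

n(LiOH) = 0.1757 x 0.02876 = 0.005053 mol.
n(H2SO4) in the aliquot = 0.005053 x 1/2 = 0.002527 mol.
[diluted H2SO4] = 0.002527 / 0.02437 = 0.1037 M.
Dilution factor = 100.0/20.17 = 4.958, so [stock] = 0.1037 x 4.958 = 0.514 M.

0.514 M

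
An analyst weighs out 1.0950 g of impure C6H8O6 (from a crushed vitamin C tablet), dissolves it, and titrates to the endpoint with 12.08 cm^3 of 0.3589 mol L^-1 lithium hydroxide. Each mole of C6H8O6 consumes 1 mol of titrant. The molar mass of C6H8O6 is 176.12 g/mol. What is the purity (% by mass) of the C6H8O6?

69.7%

n(LiOH) = 0.3589 x 0.01208 = 0.004336 mol.
n(C6H8O6) = 0.004336 / 1 = 0.004336 mol.
mass of C6H8O6 = 0.004336 x 176.12 = 0.7636 g.
% purity = 0.7636 / 1.0950 x 100 = 69.7%.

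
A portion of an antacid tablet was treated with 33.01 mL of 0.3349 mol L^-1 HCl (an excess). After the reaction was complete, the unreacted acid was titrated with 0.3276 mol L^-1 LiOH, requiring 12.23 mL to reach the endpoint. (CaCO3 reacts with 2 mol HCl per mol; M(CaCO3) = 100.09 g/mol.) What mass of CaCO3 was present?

0.353 g

Total n(HCl) added = 0.3349 x 0.03301 = 0.01106 mol.
n(LiOH) used = 0.3276 x 0.01223 = 0.004007 mol, which equals the excess n(HCl).
So n(HCl) consumed by the sample = 0.01106 - 0.004007 = 0.007049 mol.
n(CaCO3) = 0.007049 / 2 = 0.003524 mol.
mass = 0.003524 mol x 100.09 g/mol = 0.353 g.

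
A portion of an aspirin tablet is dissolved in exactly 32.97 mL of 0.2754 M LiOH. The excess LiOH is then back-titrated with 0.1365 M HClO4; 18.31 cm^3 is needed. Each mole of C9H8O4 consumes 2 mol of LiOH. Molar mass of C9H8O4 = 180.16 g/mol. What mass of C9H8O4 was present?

0.593 g

Total n(LiOH) added = 0.2754 x 0.03297 = 0.009080 mol.
n(HClO4) used = 0.1365 x 0.01831 = 0.002499 mol, which equals the excess n(LiOH).
So n(LiOH) consumed by the sample = 0.009080 - 0.002499 = 0.006581 mol.
n(C9H8O4) = 0.006581 / 2 = 0.003290 mol.
mass = 0.003290 mol x 180.16 g/mol = 0.593 g.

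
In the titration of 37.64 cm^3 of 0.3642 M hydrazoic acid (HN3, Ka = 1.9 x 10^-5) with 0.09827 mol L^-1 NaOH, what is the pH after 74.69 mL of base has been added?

Initial n(HN3) = 0.3642 x 0.03764 = 0.01371 mol.
n(NaOH) added = 0.09827 x 0.07469 = 0.007340 mol, converting that many moles of HN3 to N3-.
Remaining n(HN3) = 0.006369 mol; n(N3-) = 0.007340 mol.
By Henderson-Hasselbalch, pH = pKa + log([A^-]/[HA]) = 4.72 + log(0.007340/0.006369) = 4.72 + (+0.06) = 4.78.

4.78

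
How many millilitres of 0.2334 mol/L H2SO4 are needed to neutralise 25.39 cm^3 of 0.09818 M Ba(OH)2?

n(Ba(OH)2) = 0.09818 mol/L x 0.02539 L = 0.002493 mol.
At equivalence n(H2SO4) = n(Ba(OH)2) = 0.002493 mol.
V(H2SO4) = 0.002493 / 0.2334 = 0.01068 L = 10.7 mL.

10.7 mL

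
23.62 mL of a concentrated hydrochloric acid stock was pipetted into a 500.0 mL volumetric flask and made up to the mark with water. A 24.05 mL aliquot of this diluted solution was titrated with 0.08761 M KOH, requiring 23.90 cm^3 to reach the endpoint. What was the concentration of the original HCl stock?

n(KOH) = 0.08761 x 0.02390 = 0.002094 mol.
n(HCl) in the aliquot = 0.002094 mol.
[diluted HCl] = 0.002094 / 0.02405 = 0.08706 M.
Dilution factor = 500.0/23.62 = 21.17, so [stock] = 0.08706 x 21.17 = 1.84 M.

1.84 M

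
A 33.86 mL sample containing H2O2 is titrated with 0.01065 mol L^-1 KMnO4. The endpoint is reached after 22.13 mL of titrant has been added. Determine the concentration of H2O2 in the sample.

n(KMnO4) = 0.01065 x 0.02213 = 0.0002357 mol.
From the balanced equation, 2 mol KMnO4 reacts with 5 mol H2O2, so n(H2O2) = 0.0002357 x 5/2 = 0.0005892 mol.
[H2O2] = 0.0005892 / 0.03386 L = 0.0174 M.

0.0174 M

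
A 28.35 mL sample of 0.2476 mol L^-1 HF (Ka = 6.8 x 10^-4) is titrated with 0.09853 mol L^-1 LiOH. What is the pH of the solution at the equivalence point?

8.01

n(HF) = 0.2476 x 0.02835 = 0.007019 mol; V(LiOH) at equivalence = 0.007019/0.09853 = 0.07124 L.
At equivalence all the acid is converted to F-; total volume = 0.02835 + 0.07124 = 0.09959 L, so [F-] = 0.007019/0.09959 = 0.07048 M.
Kb = Kw/Ka = 1.0e-14 / 6.8 x 10^-4 = 1.47e-11.
[OH^-] = sqrt(Kb x [F-]) = sqrt(1.47e-11 x 0.07048) = 1.02e-6 M.
pOH = 5.99, so pH = 14.00 - 5.99 = 8.01.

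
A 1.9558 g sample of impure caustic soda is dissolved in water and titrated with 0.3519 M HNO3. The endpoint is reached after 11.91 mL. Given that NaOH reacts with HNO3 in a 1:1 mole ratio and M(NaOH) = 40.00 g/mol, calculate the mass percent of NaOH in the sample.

n(HNO3) = 0.3519 x 0.01191 = 0.004191 mol.
n(NaOH) = 0.004191 / 1 = 0.004191 mol.
mass of NaOH = 0.004191 x 40.00 = 0.1676 g.
% purity = 0.1676 / 1.9558 x 100 = 8.57%.

8.57%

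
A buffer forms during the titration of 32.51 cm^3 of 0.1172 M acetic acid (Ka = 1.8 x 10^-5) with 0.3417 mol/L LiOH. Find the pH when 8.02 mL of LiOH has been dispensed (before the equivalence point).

Initial n(CH3COOH) = 0.1172 x 0.03251 = 0.003810 mol.
n(LiOH) added = 0.3417 x 0.008020 = 0.002740 mol, converting that many moles of CH3COOH to CH3COO-.
Remaining n(CH3COOH) = 0.001070 mol; n(CH3COO-) = 0.002740 mol.
By Henderson-Hasselbalch, pH = pKa + log([A^-]/[HA]) = 4.74 + log(0.002740/0.001070) = 4.74 + (+0.41) = 5.15.

5.15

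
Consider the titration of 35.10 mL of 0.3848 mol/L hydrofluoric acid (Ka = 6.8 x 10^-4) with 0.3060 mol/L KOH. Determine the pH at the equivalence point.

n(HF) = 0.3848 x 0.03510 = 0.01351 mol; V(KOH) at equivalence = 0.01351/0.3060 = 0.04414 L.
At equivalence all the acid is converted to F-; total volume = 0.03510 + 0.04414 = 0.07924 L, so [F-] = 0.01351/0.07924 = 0.1705 M.
Kb = Kw/Ka = 1.0e-14 / 6.8 x 10^-4 = 1.47e-11.
[OH^-] = sqrt(Kb x [F-]) = sqrt(1.47e-11 x 0.1705) = 1.58e-6 M.
pOH = 5.80, so pH = 14.00 - 5.80 = 8.20.

8.20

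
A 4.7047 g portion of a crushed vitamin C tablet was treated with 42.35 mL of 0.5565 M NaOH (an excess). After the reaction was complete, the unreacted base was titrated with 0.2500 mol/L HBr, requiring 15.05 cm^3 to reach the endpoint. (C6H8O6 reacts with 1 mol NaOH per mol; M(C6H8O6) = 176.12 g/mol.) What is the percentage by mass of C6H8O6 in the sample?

74.1%

Total n(NaOH) added = 0.5565 x 0.04235 = 0.02357 mol.
n(HBr) used = 0.2500 x 0.01505 = 0.003763 mol, which equals the excess n(NaOH).
So n(NaOH) consumed by the sample = 0.02357 - 0.003763 = 0.01981 mol.
n(C6H8O6) = 0.01981 / 1 = 0.01981 mol.
mass C6H8O6 = 0.01981 x 176.12 = 3.488 g, so %C6H8O6 = 3.488/4.7047 x 100 = 74.1%.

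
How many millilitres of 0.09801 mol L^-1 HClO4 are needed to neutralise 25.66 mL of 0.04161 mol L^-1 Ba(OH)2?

n(Ba(OH)2) = 0.04161 mol/L x 0.02566 L = 0.001068 mol.
The neutralisation is 1 Ba(OH)2 : 2 HClO4, so n(HClO4) = 0.001068 x 2/1 = 0.002135 mol.
V(HClO4) = 0.002135 / 0.09801 = 0.02179 L = 21.8 mL.

21.8 mL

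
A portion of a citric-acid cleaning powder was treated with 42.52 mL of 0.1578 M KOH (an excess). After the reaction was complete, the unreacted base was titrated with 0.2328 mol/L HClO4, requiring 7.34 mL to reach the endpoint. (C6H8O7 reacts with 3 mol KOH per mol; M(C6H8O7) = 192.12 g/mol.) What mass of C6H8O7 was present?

Total n(KOH) added = 0.1578 x 0.04252 = 0.006710 mol.
n(HClO4) used = 0.2328 x 0.007340 = 0.001709 mol, which equals the excess n(KOH).
So n(KOH) consumed by the sample = 0.006710 - 0.001709 = 0.005001 mol.
n(C6H8O7) = 0.005001 / 3 = 0.001667 mol.
mass = 0.001667 mol x 192.12 g/mol = 0.320 g.

0.320 g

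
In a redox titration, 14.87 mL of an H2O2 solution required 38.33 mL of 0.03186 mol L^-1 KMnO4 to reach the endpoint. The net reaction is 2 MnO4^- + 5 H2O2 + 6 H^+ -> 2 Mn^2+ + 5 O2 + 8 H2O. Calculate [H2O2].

0.205 M

n(KMnO4) = 0.03186 x 0.03833 = 0.001221 mol.
From the balanced equation, 2 mol KMnO4 reacts with 5 mol H2O2, so n(H2O2) = 0.001221 x 5/2 = 0.003053 mol.
[H2O2] = 0.003053 / 0.01487 L = 0.205 M.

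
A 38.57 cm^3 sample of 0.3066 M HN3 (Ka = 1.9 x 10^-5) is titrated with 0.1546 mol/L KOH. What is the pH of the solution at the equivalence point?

n(HN3) = 0.3066 x 0.03857 = 0.01183 mol; V(KOH) at equivalence = 0.01183/0.1546 = 0.07649 L.
At equivalence all the acid is converted to N3-; total volume = 0.03857 + 0.07649 = 0.1151 L, so [N3-] = 0.01183/0.1151 = 0.1028 M.
Kb = Kw/Ka = 1.0e-14 / 1.9 x 10^-5 = 5.26e-10.
[OH^-] = sqrt(Kb x [N3-]) = sqrt(5.26e-10 x 0.1028) = 7.35e-6 M.
pOH = 5.13, so pH = 14.00 - 5.13 = 8.87.

8.87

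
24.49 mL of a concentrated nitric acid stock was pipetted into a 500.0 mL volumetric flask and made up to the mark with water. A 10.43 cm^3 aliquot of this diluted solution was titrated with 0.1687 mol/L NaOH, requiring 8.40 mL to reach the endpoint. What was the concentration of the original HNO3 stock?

2.77 M

n(NaOH) = 0.1687 x 0.008400 = 0.001417 mol.
n(HNO3) in the aliquot = 0.001417 mol.
[diluted HNO3] = 0.001417 / 0.01043 = 0.1359 M.
Dilution factor = 500.0/24.49 = 20.42, so [stock] = 0.1359 x 20.42 = 2.77 M.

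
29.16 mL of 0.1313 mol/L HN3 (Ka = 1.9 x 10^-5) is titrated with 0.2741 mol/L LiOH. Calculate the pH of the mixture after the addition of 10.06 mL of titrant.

Initial n(HN3) = 0.1313 x 0.02916 = 0.003829 mol.
n(LiOH) added = 0.2741 x 0.01006 = 0.002757 mol, converting that many moles of HN3 to N3-.
Remaining n(HN3) = 0.001071 mol; n(N3-) = 0.002757 mol.
By Henderson-Hasselbalch, pH = pKa + log([A^-]/[HA]) = 4.72 + log(0.002757/0.001071) = 4.72 + (+0.41) = 5.13.

5.13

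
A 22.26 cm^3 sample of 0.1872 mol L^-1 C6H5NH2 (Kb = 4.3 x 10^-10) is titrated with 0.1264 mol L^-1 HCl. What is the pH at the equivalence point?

n(C6H5NH2) = 0.1872 x 0.02226 = 0.004167 mol; V(HCl) at equivalence = 0.004167/0.1264 = 0.03297 L.
At equivalence the base is fully converted to C6H5NH3+; total volume = 0.05523 L, so [C6H5NH3+] = 0.004167/0.05523 = 0.07545 M.
Ka(C6H5NH3+) = Kw/Kb = 1.0e-14 / 4.3 x 10^-10 = 2.33e-5.
[H^+] = sqrt(Ka x [C6H5NH3+]) = sqrt(2.33e-5 x 0.07545) = 0.00132 M.
pH = -log(0.00132) = 2.88.

2.88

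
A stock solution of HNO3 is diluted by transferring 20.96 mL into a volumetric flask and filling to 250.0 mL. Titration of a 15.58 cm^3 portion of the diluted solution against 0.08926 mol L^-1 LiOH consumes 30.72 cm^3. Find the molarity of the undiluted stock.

n(LiOH) = 0.08926 x 0.03072 = 0.002742 mol.
n(HNO3) in the aliquot = 0.002742 mol.
[diluted HNO3] = 0.002742 / 0.01558 = 0.1760 M.
Dilution factor = 250.0/20.96 = 11.93, so [stock] = 0.1760 x 11.93 = 2.10 M.

2.10 M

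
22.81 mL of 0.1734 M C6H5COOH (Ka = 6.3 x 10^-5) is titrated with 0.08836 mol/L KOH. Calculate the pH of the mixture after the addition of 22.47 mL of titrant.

4.20

Initial n(C6H5COOH) = 0.1734 x 0.02281 = 0.003955 mol.
n(KOH) added = 0.08836 x 0.02247 = 0.001985 mol, converting that many moles of C6H5COOH to C6H5COO-.
Remaining n(C6H5COOH) = 0.001970 mol; n(C6H5COO-) = 0.001985 mol.
By Henderson-Hasselbalch, pH = pKa + log([A^-]/[HA]) = 4.20 + log(0.001985/0.001970) = 4.20 + (+0.00) = 4.20.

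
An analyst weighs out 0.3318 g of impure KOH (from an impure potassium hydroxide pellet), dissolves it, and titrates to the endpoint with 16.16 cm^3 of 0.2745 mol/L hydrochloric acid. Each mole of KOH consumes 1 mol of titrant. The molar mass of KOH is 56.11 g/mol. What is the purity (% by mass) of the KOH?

75.0%

n(HCl) = 0.2745 x 0.01616 = 0.004436 mol.
n(KOH) = 0.004436 / 1 = 0.004436 mol.
mass of KOH = 0.004436 x 56.11 = 0.2489 g.
% purity = 0.2489 / 0.3318 x 100 = 75.0%.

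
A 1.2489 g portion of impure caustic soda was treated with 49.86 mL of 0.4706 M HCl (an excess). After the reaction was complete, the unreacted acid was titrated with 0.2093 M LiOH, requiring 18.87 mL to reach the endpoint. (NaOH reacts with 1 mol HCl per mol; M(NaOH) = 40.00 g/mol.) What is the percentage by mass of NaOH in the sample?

62.5%

Total n(HCl) added = 0.4706 x 0.04986 = 0.02346 mol.
n(LiOH) used = 0.2093 x 0.01887 = 0.003949 mol, which equals the excess n(HCl).
So n(HCl) consumed by the sample = 0.02346 - 0.003949 = 0.01951 mol.
n(NaOH) = 0.01951 / 1 = 0.01951 mol.
mass NaOH = 0.01951 x 40.00 = 0.7806 g, so %NaOH = 0.7806/1.2489 x 100 = 62.5%.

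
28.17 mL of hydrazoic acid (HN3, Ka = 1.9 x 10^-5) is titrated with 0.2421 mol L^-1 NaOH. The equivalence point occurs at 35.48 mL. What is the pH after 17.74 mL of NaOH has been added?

17.74 mL is exactly half the equivalence volume (35.48/2), i.e. the half-equivalence point.
There, n(HA) = n(A^-), so pH = pKa = -log(1.9 x 10^-5) = 4.72.

4.72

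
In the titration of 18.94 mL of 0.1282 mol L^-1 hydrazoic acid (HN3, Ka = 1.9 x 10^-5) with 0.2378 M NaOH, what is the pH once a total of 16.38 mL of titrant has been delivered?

12.62

n(acid) = 0.1282 x 0.01894 = 0.002428 mol; n(NaOH) added = 0.2378 x 0.01638 = 0.003895 mol.
Base is in excess by 0.003895 - 0.002428 = 0.001467 mol in a total volume of 0.03532 L.
[OH^-] = 0.001467/0.03532 = 0.04154 M, so pOH = 1.38 and pH = 14.00 - 1.38 = 12.62.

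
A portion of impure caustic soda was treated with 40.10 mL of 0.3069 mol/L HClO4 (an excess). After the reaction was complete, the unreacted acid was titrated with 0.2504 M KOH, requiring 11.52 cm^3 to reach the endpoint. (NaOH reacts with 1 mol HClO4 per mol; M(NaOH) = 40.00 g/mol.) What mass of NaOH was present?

Total n(HClO4) added = 0.3069 x 0.04010 = 0.01231 mol.
n(KOH) used = 0.2504 x 0.01152 = 0.002885 mol, which equals the excess n(HClO4).
So n(HClO4) consumed by the sample = 0.01231 - 0.002885 = 0.009422 mol.
n(NaOH) = 0.009422 / 1 = 0.009422 mol.
mass = 0.009422 mol x 40.00 g/mol = 0.377 g.

0.377 g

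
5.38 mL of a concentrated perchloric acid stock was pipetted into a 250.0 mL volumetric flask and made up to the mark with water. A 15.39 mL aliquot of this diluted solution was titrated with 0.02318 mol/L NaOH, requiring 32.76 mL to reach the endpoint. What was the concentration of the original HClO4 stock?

n(NaOH) = 0.02318 x 0.03276 = 0.0007594 mol.
n(HClO4) in the aliquot = 0.0007594 mol.
[diluted HClO4] = 0.0007594 / 0.01539 = 0.04934 M.
Dilution factor = 250.0/5.380 = 46.47, so [stock] = 0.04934 x 46.47 = 2.29 M.

2.29 M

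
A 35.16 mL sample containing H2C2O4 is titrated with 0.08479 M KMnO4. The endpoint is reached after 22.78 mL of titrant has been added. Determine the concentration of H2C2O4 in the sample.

0.137 M

n(KMnO4) = 0.08479 x 0.02278 = 0.001932 mol.
From the balanced equation, 2 mol KMnO4 reacts with 5 mol H2C2O4, so n(H2C2O4) = 0.001932 x 5/2 = 0.004829 mol.
[H2C2O4] = 0.004829 / 0.03516 L = 0.137 M.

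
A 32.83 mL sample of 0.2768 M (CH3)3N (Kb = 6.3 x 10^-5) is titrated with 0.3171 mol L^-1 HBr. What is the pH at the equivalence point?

n((CH3)3N) = 0.2768 x 0.03283 = 0.009087 mol; V(HBr) at equivalence = 0.009087/0.3171 = 0.02866 L.
At equivalence the base is fully converted to (CH3)3NH+; total volume = 0.06149 L, so [(CH3)3NH+] = 0.009087/0.06149 = 0.1478 M.
Ka((CH3)3NH+) = Kw/Kb = 1.0e-14 / 6.3 x 10^-5 = 1.59e-10.
[H^+] = sqrt(Ka x [(CH3)3NH+]) = sqrt(1.59e-10 x 0.1478) = 4.84e-6 M.
pH = -log(4.84e-6) = 5.31.

5.31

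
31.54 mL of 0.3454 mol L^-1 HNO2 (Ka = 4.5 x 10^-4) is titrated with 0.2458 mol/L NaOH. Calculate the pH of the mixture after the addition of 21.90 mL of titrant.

Initial n(HNO2) = 0.3454 x 0.03154 = 0.01089 mol.
n(NaOH) added = 0.2458 x 0.02190 = 0.005383 mol, converting that many moles of HNO2 to NO2-.
Remaining n(HNO2) = 0.005511 mol; n(NO2-) = 0.005383 mol.
By Henderson-Hasselbalch, pH = pKa + log([A^-]/[HA]) = 3.35 + log(0.005383/0.005511) = 3.35 + (-0.01) = 3.34.

3.34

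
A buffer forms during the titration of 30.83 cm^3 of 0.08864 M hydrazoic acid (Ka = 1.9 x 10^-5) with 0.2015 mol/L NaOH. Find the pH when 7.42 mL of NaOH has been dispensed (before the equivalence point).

Initial n(HN3) = 0.08864 x 0.03083 = 0.002733 mol.
n(NaOH) added = 0.2015 x 0.007420 = 0.001495 mol, converting that many moles of HN3 to N3-.
Remaining n(HN3) = 0.001238 mol; n(N3-) = 0.001495 mol.
By Henderson-Hasselbalch, pH = pKa + log([A^-]/[HA]) = 4.72 + log(0.001495/0.001238) = 4.72 + (+0.08) = 4.80.

4.80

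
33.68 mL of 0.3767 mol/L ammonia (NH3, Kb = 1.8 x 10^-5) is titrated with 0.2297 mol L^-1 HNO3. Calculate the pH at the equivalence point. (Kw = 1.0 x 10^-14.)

n(NH3) = 0.3767 x 0.03368 = 0.01269 mol; V(HNO3) at equivalence = 0.01269/0.2297 = 0.05523 L.
At equivalence the base is fully converted to NH4+; total volume = 0.08891 L, so [NH4+] = 0.01269/0.08891 = 0.1427 M.
Ka(NH4+) = Kw/Kb = 1.0e-14 / 1.8 x 10^-5 = 5.56e-10.
[H^+] = sqrt(Ka x [NH4+]) = sqrt(5.56e-10 x 0.1427) = 8.90e-6 M.
pH = -log(8.90e-6) = 5.05.

5.05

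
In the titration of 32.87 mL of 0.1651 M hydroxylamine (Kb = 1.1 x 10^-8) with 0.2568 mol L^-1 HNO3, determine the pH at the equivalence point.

3.52

n(NH2OH) = 0.1651 x 0.03287 = 0.005427 mol; V(HNO3) at equivalence = 0.005427/0.2568 = 0.02113 L.
At equivalence the base is fully converted to NH3OH+; total volume = 0.05400 L, so [NH3OH+] = 0.005427/0.05400 = 0.1005 M.
Ka(NH3OH+) = Kw/Kb = 1.0e-14 / 1.1 x 10^-8 = 9.09e-7.
[H^+] = sqrt(Ka x [NH3OH+]) = sqrt(9.09e-7 x 0.1005) = 0.000302 M.
pH = -log(0.000302) = 3.52.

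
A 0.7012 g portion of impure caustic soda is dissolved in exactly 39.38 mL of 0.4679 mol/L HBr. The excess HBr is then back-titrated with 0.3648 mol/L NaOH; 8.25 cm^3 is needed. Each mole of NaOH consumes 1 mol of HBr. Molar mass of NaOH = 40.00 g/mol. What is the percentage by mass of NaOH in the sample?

Total n(HBr) added = 0.4679 x 0.03938 = 0.01843 mol.
n(NaOH) used = 0.3648 x 0.008250 = 0.003010 mol, which equals the excess n(HBr).
So n(HBr) consumed by the sample = 0.01843 - 0.003010 = 0.01542 mol.
n(NaOH) = 0.01542 / 1 = 0.01542 mol.
mass NaOH = 0.01542 x 40.00 = 0.6167 g, so %NaOH = 0.6167/0.7012 x 100 = 87.9%.

87.9%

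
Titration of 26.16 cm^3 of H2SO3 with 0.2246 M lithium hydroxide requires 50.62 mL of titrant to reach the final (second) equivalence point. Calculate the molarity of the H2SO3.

n(LiOH) = 0.2246 x 0.05062 = 0.01137 mol.
At the final (second) equivalence point, 2 mol OH^- react per mol H2SO3, so n(H2SO3) = 0.01137 / 2 = 0.005685 mol.
[H2SO3] = 0.005685 / 0.02616 L = 0.217 M.

0.217 M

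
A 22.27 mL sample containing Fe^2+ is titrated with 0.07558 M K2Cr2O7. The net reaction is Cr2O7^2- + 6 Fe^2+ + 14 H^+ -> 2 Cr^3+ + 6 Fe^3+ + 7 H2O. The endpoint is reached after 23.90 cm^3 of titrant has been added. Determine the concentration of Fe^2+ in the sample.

0.487 M

n(K2Cr2O7) = 0.07558 x 0.02390 = 0.001806 mol.
From the balanced equation, 1 mol K2Cr2O7 reacts with 6 mol Fe^2+, so n(Fe^2+) = 0.001806 x 6/1 = 0.01084 mol.
[Fe^2+] = 0.01084 / 0.02227 L = 0.487 M.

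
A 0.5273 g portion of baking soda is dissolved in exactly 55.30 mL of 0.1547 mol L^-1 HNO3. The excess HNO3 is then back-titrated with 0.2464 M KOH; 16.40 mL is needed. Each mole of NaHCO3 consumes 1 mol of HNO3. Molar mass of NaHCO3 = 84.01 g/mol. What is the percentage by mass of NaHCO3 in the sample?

Total n(HNO3) added = 0.1547 x 0.05530 = 0.008555 mol.
n(KOH) used = 0.2464 x 0.01640 = 0.004041 mol, which equals the excess n(HNO3).
So n(HNO3) consumed by the sample = 0.008555 - 0.004041 = 0.004514 mol.
n(NaHCO3) = 0.004514 / 1 = 0.004514 mol.
mass NaHCO3 = 0.004514 x 84.01 = 0.3792 g, so %NaHCO3 = 0.3792/0.5273 x 100 = 71.9%.

71.9%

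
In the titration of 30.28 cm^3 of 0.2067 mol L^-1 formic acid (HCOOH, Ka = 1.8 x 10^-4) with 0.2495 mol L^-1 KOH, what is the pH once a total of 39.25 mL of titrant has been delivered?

12.71

n(acid) = 0.2067 x 0.03028 = 0.006259 mol; n(KOH) added = 0.2495 x 0.03925 = 0.009793 mol.
Base is in excess by 0.009793 - 0.006259 = 0.003534 mol in a total volume of 0.06953 L.
[OH^-] = 0.003534/0.06953 = 0.05083 M, so pOH = 1.29 and pH = 14.00 - 1.29 = 12.71.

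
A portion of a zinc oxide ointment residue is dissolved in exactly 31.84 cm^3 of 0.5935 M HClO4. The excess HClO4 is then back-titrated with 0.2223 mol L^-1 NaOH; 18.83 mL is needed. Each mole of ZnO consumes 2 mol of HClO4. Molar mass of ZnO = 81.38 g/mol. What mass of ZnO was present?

0.599 g

Total n(HClO4) added = 0.5935 x 0.03184 = 0.01890 mol.
n(NaOH) used = 0.2223 x 0.01883 = 0.004186 mol, which equals the excess n(HClO4).
So n(HClO4) consumed by the sample = 0.01890 - 0.004186 = 0.01471 mol.
n(ZnO) = 0.01471 / 2 = 0.007356 mol.
mass = 0.007356 mol x 81.38 g/mol = 0.599 g.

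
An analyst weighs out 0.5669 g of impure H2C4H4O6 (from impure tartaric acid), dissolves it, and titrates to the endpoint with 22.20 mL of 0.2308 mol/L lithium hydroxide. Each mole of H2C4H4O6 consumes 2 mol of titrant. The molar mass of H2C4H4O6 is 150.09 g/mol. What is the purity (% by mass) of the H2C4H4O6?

67.8%

n(LiOH) = 0.2308 x 0.02220 = 0.005124 mol.
n(H2C4H4O6) = 0.005124 / 2 = 0.002562 mol.
mass of H2C4H4O6 = 0.002562 x 150.09 = 0.3845 g.
% purity = 0.3845 / 0.5669 x 100 = 67.8%.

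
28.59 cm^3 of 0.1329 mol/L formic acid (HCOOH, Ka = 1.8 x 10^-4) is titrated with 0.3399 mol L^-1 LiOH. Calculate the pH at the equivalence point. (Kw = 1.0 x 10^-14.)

8.36

n(HCOOH) = 0.1329 x 0.02859 = 0.003800 mol; V(LiOH) at equivalence = 0.003800/0.3399 = 0.01118 L.
At equivalence all the acid is converted to HCOO-; total volume = 0.02859 + 0.01118 = 0.03977 L, so [HCOO-] = 0.003800/0.03977 = 0.09554 M.
Kb = Kw/Ka = 1.0e-14 / 1.8 x 10^-4 = 5.56e-11.
[OH^-] = sqrt(Kb x [HCOO-]) = sqrt(5.56e-11 x 0.09554) = 2.30e-6 M.
pOH = 5.64, so pH = 14.00 - 5.64 = 8.36.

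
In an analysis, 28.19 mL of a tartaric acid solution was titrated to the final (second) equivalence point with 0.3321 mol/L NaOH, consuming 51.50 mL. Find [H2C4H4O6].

0.303 M

n(NaOH) = 0.3321 x 0.05150 = 0.01710 mol.
At the final (second) equivalence point, 2 mol OH^- react per mol H2C4H4O6, so n(H2C4H4O6) = 0.01710 / 2 = 0.008552 mol.
[H2C4H4O6] = 0.008552 / 0.02819 L = 0.303 M.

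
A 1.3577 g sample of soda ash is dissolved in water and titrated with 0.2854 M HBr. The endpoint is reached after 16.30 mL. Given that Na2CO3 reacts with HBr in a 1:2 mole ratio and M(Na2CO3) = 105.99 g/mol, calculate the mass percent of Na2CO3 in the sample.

18.2%

n(HBr) = 0.2854 x 0.01630 = 0.004652 mol.
n(Na2CO3) = 0.004652 / 2 = 0.002326 mol.
mass of Na2CO3 = 0.002326 x 105.99 = 0.2465 g.
% purity = 0.2465 / 1.3577 x 100 = 18.2%.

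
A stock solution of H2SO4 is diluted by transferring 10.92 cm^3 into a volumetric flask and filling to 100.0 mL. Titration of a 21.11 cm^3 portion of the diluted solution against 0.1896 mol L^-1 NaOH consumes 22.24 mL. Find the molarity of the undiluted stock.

n(NaOH) = 0.1896 x 0.02224 = 0.004217 mol.
n(H2SO4) in the aliquot = 0.004217 x 1/2 = 0.002108 mol.
[diluted H2SO4] = 0.002108 / 0.02111 = 0.09987 M.
Dilution factor = 100.0/10.92 = 9.158, so [stock] = 0.09987 x 9.158 = 0.915 M.

0.915 M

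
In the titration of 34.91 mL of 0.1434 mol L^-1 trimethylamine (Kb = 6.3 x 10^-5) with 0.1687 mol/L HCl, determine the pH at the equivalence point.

5.45

n((CH3)3N) = 0.1434 x 0.03491 = 0.005006 mol; V(HCl) at equivalence = 0.005006/0.1687 = 0.02967 L.
At equivalence the base is fully converted to (CH3)3NH+; total volume = 0.06458 L, so [(CH3)3NH+] = 0.005006/0.06458 = 0.07751 M.
Ka((CH3)3NH+) = Kw/Kb = 1.0e-14 / 6.3 x 10^-5 = 1.59e-10.
[H^+] = sqrt(Ka x [(CH3)3NH+]) = sqrt(1.59e-10 x 0.07751) = 3.51e-6 M.
pH = -log(3.51e-6) = 5.45.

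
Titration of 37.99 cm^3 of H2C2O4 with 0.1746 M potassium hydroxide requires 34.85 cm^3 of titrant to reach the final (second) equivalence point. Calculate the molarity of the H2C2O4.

0.0801 M

n(KOH) = 0.1746 x 0.03485 = 0.006085 mol.
At the final (second) equivalence point, 2 mol OH^- react per mol H2C2O4, so n(H2C2O4) = 0.006085 / 2 = 0.003042 mol.
[H2C2O4] = 0.003042 / 0.03799 L = 0.0801 M.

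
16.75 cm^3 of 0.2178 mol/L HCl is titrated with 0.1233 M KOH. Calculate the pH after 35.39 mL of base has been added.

12.14

n(acid) = 0.2178 x 0.01675 = 0.003648 mol; n(KOH) added = 0.1233 x 0.03539 = 0.004364 mol.
Base is in excess by 0.004364 - 0.003648 = 0.0007154 mol in a total volume of 0.05214 L.
[OH^-] = 0.0007154/0.05214 = 0.01372 M, so pOH = 1.86 and pH = 14.00 - 1.86 = 12.14.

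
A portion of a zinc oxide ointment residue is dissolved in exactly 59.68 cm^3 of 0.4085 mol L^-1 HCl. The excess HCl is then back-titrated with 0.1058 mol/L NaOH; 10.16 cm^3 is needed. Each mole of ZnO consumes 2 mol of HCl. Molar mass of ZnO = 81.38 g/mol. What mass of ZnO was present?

0.948 g

Total n(HCl) added = 0.4085 x 0.05968 = 0.02438 mol.
n(NaOH) used = 0.1058 x 0.01016 = 0.001075 mol, which equals the excess n(HCl).
So n(HCl) consumed by the sample = 0.02438 - 0.001075 = 0.02330 mol.
n(ZnO) = 0.02330 / 2 = 0.01165 mol.
mass = 0.01165 mol x 81.38 g/mol = 0.948 g.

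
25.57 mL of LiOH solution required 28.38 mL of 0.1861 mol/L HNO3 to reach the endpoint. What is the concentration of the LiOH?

0.207 M

n(HNO3) delivered = 0.1861 x 0.02838 = 0.005282 mol.
For a 1:1 reaction, n(LiOH) = 0.005282 mol.
[LiOH] = 0.005282 mol / 0.02557 L = 0.207 M.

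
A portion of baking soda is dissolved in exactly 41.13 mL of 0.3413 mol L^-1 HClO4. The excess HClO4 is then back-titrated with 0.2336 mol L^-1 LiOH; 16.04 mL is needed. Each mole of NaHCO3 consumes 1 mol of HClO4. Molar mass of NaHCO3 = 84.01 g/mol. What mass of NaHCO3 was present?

Total n(HClO4) added = 0.3413 x 0.04113 = 0.01404 mol.
n(LiOH) used = 0.2336 x 0.01604 = 0.003747 mol, which equals the excess n(HClO4).
So n(HClO4) consumed by the sample = 0.01404 - 0.003747 = 0.01029 mol.
n(NaHCO3) = 0.01029 / 1 = 0.01029 mol.
mass = 0.01029 mol x 84.01 g/mol = 0.865 g.

0.865 g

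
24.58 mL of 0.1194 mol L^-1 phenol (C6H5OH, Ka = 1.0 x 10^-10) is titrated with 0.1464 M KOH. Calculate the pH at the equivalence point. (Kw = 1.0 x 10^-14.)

n(C6H5OH) = 0.1194 x 0.02458 = 0.002935 mol; V(KOH) at equivalence = 0.002935/0.1464 = 0.02005 L.
At equivalence all the acid is converted to C6H5O-; total volume = 0.02458 + 0.02005 = 0.04463 L, so [C6H5O-] = 0.002935/0.04463 = 0.06576 M.
Kb = Kw/Ka = 1.0e-14 / 1.0 x 10^-10 = 0.000100.
[OH^-] = sqrt(Kb x [C6H5O-]) = sqrt(0.000100 x 0.06576) = 0.00256 M.
pOH = 2.59, so pH = 14.00 - 2.59 = 11.41.

11.41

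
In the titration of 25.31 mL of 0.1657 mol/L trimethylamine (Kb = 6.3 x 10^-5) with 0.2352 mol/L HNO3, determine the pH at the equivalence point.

n((CH3)3N) = 0.1657 x 0.02531 = 0.004194 mol; V(HNO3) at equivalence = 0.004194/0.2352 = 0.01783 L.
At equivalence the base is fully converted to (CH3)3NH+; total volume = 0.04314 L, so [(CH3)3NH+] = 0.004194/0.04314 = 0.09721 M.
Ka((CH3)3NH+) = Kw/Kb = 1.0e-14 / 6.3 x 10^-5 = 1.59e-10.
[H^+] = sqrt(Ka x [(CH3)3NH+]) = sqrt(1.59e-10 x 0.09721) = 3.93e-6 M.
pH = -log(3.93e-6) = 5.41.

5.41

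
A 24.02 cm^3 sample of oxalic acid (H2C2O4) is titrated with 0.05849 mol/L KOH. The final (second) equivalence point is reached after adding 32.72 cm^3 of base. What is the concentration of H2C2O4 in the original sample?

n(KOH) = 0.05849 x 0.03272 = 0.001914 mol.
At the final (second) equivalence point, 2 mol OH^- react per mol H2C2O4, so n(H2C2O4) = 0.001914 / 2 = 0.0009569 mol.
[H2C2O4] = 0.0009569 / 0.02402 L = 0.0398 M.

0.0398 M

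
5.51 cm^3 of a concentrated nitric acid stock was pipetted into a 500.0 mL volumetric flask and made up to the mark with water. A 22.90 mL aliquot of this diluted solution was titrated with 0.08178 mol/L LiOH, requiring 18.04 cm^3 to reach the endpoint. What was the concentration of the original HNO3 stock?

n(LiOH) = 0.08178 x 0.01804 = 0.001475 mol.
n(HNO3) in the aliquot = 0.001475 mol.
[diluted HNO3] = 0.001475 / 0.02290 = 0.06442 M.
Dilution factor = 500.0/5.510 = 90.74, so [stock] = 0.06442 x 90.74 = 5.85 M.

5.85 M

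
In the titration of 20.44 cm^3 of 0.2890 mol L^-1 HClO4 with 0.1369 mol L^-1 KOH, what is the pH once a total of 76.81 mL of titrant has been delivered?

12.68

n(acid) = 0.2890 x 0.02044 = 0.005907 mol; n(KOH) added = 0.1369 x 0.07681 = 0.01052 mol.
Base is in excess by 0.01052 - 0.005907 = 0.004608 mol in a total volume of 0.09725 L.
[OH^-] = 0.004608/0.09725 = 0.04738 M, so pOH = 1.32 and pH = 14.00 - 1.32 = 12.68.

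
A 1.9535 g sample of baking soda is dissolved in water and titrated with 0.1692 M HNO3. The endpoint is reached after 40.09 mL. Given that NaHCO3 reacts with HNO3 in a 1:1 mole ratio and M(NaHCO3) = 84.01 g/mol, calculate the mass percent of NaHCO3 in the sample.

n(HNO3) = 0.1692 x 0.04009 = 0.006783 mol.
n(NaHCO3) = 0.006783 / 1 = 0.006783 mol.
mass of NaHCO3 = 0.006783 x 84.01 = 0.5699 g.
% purity = 0.5699 / 1.9535 x 100 = 29.2%.

29.2%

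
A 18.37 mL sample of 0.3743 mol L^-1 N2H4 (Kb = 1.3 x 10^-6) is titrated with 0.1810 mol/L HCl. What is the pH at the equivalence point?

n(N2H4) = 0.3743 x 0.01837 = 0.006876 mol; V(HCl) at equivalence = 0.006876/0.1810 = 0.03799 L.
At equivalence the base is fully converted to N2H5+; total volume = 0.05636 L, so [N2H5+] = 0.006876/0.05636 = 0.1220 M.
Ka(N2H5+) = Kw/Kb = 1.0e-14 / 1.3 x 10^-6 = 7.69e-9.
[H^+] = sqrt(Ka x [N2H5+]) = sqrt(7.69e-9 x 0.1220) = 3.06e-5 M.
pH = -log(3.06e-5) = 4.51.

4.51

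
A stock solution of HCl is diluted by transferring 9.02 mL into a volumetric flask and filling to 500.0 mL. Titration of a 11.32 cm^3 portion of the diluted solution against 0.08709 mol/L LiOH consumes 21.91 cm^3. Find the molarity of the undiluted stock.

n(LiOH) = 0.08709 x 0.02191 = 0.001908 mol.
n(HCl) in the aliquot = 0.001908 mol.
[diluted HCl] = 0.001908 / 0.01132 = 0.1686 M.
Dilution factor = 500.0/9.020 = 55.43, so [stock] = 0.1686 x 55.43 = 9.34 M.

9.34 M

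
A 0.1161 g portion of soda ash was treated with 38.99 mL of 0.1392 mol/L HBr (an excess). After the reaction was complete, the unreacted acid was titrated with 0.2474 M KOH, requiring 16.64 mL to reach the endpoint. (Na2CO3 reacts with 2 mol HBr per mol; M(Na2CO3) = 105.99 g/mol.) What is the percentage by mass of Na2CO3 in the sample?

59.8%

Total n(HBr) added = 0.1392 x 0.03899 = 0.005427 mol.
n(KOH) used = 0.2474 x 0.01664 = 0.004117 mol, which equals the excess n(HBr).
So n(HBr) consumed by the sample = 0.005427 - 0.004117 = 0.001311 mol.
n(Na2CO3) = 0.001311 / 2 = 0.0006553 mol.
mass Na2CO3 = 0.0006553 x 105.99 = 0.06946 g, so %Na2CO3 = 0.06946/0.1161 x 100 = 59.8%.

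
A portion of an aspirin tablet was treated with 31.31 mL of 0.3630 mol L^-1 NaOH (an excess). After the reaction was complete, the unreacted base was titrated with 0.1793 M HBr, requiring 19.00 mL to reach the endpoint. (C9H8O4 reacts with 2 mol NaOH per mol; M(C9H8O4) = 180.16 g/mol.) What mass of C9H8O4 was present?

0.717 g

Total n(NaOH) added = 0.3630 x 0.03131 = 0.01137 mol.
n(HBr) used = 0.1793 x 0.01900 = 0.003407 mol, which equals the excess n(NaOH).
So n(NaOH) consumed by the sample = 0.01137 - 0.003407 = 0.007959 mol.
n(C9H8O4) = 0.007959 / 2 = 0.003979 mol.
mass = 0.003979 mol x 180.16 g/mol = 0.717 g.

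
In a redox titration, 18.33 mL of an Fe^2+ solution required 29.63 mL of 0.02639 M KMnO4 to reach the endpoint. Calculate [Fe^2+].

n(KMnO4) = 0.02639 x 0.02963 = 0.0007819 mol.
From the balanced equation, 1 mol KMnO4 reacts with 5 mol Fe^2+, so n(Fe^2+) = 0.0007819 x 5/1 = 0.003910 mol.
[Fe^2+] = 0.003910 / 0.01833 L = 0.213 M.

0.213 M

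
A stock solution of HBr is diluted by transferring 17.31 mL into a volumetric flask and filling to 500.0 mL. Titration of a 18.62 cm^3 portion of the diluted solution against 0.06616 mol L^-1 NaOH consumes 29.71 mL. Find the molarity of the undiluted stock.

n(NaOH) = 0.06616 x 0.02971 = 0.001966 mol.
n(HBr) in the aliquot = 0.001966 mol.
[diluted HBr] = 0.001966 / 0.01862 = 0.1056 M.
Dilution factor = 500.0/17.31 = 28.89, so [stock] = 0.1056 x 28.89 = 3.05 M.

3.05 M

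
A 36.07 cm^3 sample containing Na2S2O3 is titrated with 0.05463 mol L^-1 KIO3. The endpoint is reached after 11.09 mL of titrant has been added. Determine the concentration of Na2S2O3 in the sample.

n(KIO3) = 0.05463 x 0.01109 = 0.0006058 mol.
From the balanced equation, 1 mol KIO3 reacts with 6 mol Na2S2O3, so n(Na2S2O3) = 0.0006058 x 6/1 = 0.003635 mol.
[Na2S2O3] = 0.003635 / 0.03607 L = 0.101 M.

0.101 M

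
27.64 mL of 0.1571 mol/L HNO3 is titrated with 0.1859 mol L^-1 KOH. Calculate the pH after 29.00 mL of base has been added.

12.27

n(acid) = 0.1571 x 0.02764 = 0.004342 mol; n(KOH) added = 0.1859 x 0.02900 = 0.005391 mol.
Base is in excess by 0.005391 - 0.004342 = 0.001049 mol in a total volume of 0.05664 L.
[OH^-] = 0.001049/0.05664 = 0.01852 M, so pOH = 1.73 and pH = 14.00 - 1.73 = 12.27.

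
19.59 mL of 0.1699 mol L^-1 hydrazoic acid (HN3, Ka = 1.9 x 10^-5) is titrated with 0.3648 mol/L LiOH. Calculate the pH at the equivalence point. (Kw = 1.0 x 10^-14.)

8.89

n(HN3) = 0.1699 x 0.01959 = 0.003328 mol; V(LiOH) at equivalence = 0.003328/0.3648 = 0.009124 L.
At equivalence all the acid is converted to N3-; total volume = 0.01959 + 0.009124 = 0.02871 L, so [N3-] = 0.003328/0.02871 = 0.1159 M.
Kb = Kw/Ka = 1.0e-14 / 1.9 x 10^-5 = 5.26e-10.
[OH^-] = sqrt(Kb x [N3-]) = sqrt(5.26e-10 x 0.1159) = 7.81e-6 M.
pOH = 5.11, so pH = 14.00 - 5.11 = 8.89.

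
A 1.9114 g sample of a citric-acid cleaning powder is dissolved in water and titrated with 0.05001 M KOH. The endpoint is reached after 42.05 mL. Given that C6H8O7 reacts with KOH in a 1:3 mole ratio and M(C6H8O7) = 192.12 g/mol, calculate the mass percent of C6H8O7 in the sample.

n(KOH) = 0.05001 x 0.04205 = 0.002103 mol.
n(C6H8O7) = 0.002103 / 3 = 0.0007010 mol.
mass of C6H8O7 = 0.0007010 x 192.12 = 0.1347 g.
% purity = 0.1347 / 1.9114 x 100 = 7.05%.

7.05%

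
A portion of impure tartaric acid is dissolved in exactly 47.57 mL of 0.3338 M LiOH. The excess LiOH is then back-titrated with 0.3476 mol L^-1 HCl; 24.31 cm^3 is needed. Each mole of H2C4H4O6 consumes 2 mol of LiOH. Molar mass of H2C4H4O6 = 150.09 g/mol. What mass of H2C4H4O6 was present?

0.557 g

Total n(LiOH) added = 0.3338 x 0.04757 = 0.01588 mol.
n(HCl) used = 0.3476 x 0.02431 = 0.008450 mol, which equals the excess n(LiOH).
So n(LiOH) consumed by the sample = 0.01588 - 0.008450 = 0.007429 mol.
n(H2C4H4O6) = 0.007429 / 2 = 0.003714 mol.
mass = 0.003714 mol x 150.09 g/mol = 0.557 g.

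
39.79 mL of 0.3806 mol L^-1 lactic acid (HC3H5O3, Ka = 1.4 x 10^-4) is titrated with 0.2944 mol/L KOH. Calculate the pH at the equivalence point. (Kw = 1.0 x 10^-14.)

n(HC3H5O3) = 0.3806 x 0.03979 = 0.01514 mol; V(KOH) at equivalence = 0.01514/0.2944 = 0.05144 L.
At equivalence all the acid is converted to C3H5O3-; total volume = 0.03979 + 0.05144 = 0.09123 L, so [C3H5O3-] = 0.01514/0.09123 = 0.1660 M.
Kb = Kw/Ka = 1.0e-14 / 1.4 x 10^-4 = 7.14e-11.
[OH^-] = sqrt(Kb x [C3H5O3-]) = sqrt(7.14e-11 x 0.1660) = 3.44e-6 M.
pOH = 5.46, so pH = 14.00 - 5.46 = 8.54.

8.54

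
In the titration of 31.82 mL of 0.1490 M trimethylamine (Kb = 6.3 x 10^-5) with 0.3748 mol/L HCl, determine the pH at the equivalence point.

5.39

n((CH3)3N) = 0.1490 x 0.03182 = 0.004741 mol; V(HCl) at equivalence = 0.004741/0.3748 = 0.01265 L.
At equivalence the base is fully converted to (CH3)3NH+; total volume = 0.04447 L, so [(CH3)3NH+] = 0.004741/0.04447 = 0.1066 M.
Ka((CH3)3NH+) = Kw/Kb = 1.0e-14 / 6.3 x 10^-5 = 1.59e-10.
[H^+] = sqrt(Ka x [(CH3)3NH+]) = sqrt(1.59e-10 x 0.1066) = 4.11e-6 M.
pH = -log(4.11e-6) = 5.39.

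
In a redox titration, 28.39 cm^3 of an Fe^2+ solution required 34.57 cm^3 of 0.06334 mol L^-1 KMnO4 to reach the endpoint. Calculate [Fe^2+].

0.386 M

n(KMnO4) = 0.06334 x 0.03457 = 0.002190 mol.
From the balanced equation, 1 mol KMnO4 reacts with 5 mol Fe^2+, so n(Fe^2+) = 0.002190 x 5/1 = 0.01095 mol.
[Fe^2+] = 0.01095 / 0.02839 L = 0.386 M.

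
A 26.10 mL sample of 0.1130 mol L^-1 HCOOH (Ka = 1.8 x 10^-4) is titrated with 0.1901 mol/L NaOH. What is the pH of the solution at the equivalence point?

8.30

n(HCOOH) = 0.1130 x 0.02610 = 0.002949 mol; V(NaOH) at equivalence = 0.002949/0.1901 = 0.01551 L.
At equivalence all the acid is converted to HCOO-; total volume = 0.02610 + 0.01551 = 0.04161 L, so [HCOO-] = 0.002949/0.04161 = 0.07087 M.
Kb = Kw/Ka = 1.0e-14 / 1.8 x 10^-4 = 5.56e-11.
[OH^-] = sqrt(Kb x [HCOO-]) = sqrt(5.56e-11 x 0.07087) = 1.98e-6 M.
pOH = 5.70, so pH = 14.00 - 5.70 = 8.30.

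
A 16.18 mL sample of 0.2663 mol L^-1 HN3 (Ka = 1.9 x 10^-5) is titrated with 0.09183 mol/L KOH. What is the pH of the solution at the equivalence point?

8.78

n(HN3) = 0.2663 x 0.01618 = 0.004309 mol; V(KOH) at equivalence = 0.004309/0.09183 = 0.04692 L.
At equivalence all the acid is converted to N3-; total volume = 0.01618 + 0.04692 = 0.06310 L, so [N3-] = 0.004309/0.06310 = 0.06828 M.
Kb = Kw/Ka = 1.0e-14 / 1.9 x 10^-5 = 5.26e-10.
[OH^-] = sqrt(Kb x [N3-]) = sqrt(5.26e-10 x 0.06828) = 5.99e-6 M.
pOH = 5.22, so pH = 14.00 - 5.22 = 8.78.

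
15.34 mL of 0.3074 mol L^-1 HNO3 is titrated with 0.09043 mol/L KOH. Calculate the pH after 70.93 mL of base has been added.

12.29

n(acid) = 0.3074 x 0.01534 = 0.004716 mol; n(KOH) added = 0.09043 x 0.07093 = 0.006414 mol.
Base is in excess by 0.006414 - 0.004716 = 0.001699 mol in a total volume of 0.08627 L.
[OH^-] = 0.001699/0.08627 = 0.01969 M, so pOH = 1.71 and pH = 14.00 - 1.71 = 12.29.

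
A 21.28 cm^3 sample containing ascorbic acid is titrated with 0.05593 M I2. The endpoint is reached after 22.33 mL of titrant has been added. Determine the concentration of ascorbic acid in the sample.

0.0587 M

n(I2) = 0.05593 x 0.02233 = 0.001249 mol.
From the balanced equation, 1 mol I2 reacts with 1 mol ascorbic acid, so n(ascorbic acid) = 0.001249 x 1/1 = 0.001249 mol.
[ascorbic acid] = 0.001249 / 0.02128 L = 0.0587 M.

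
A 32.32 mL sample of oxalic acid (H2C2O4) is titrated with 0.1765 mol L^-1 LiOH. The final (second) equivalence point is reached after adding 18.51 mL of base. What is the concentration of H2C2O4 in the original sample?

0.0505 M

n(LiOH) = 0.1765 x 0.01851 = 0.003267 mol.
At the final (second) equivalence point, 2 mol OH^- react per mol H2C2O4, so n(H2C2O4) = 0.003267 / 2 = 0.001634 mol.
[H2C2O4] = 0.001634 / 0.03232 L = 0.0505 M.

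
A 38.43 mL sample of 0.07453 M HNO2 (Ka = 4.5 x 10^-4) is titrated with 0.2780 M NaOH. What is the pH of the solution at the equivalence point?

8.06

n(HNO2) = 0.07453 x 0.03843 = 0.002864 mol; V(NaOH) at equivalence = 0.002864/0.2780 = 0.01030 L.
At equivalence all the acid is converted to NO2-; total volume = 0.03843 + 0.01030 = 0.04873 L, so [NO2-] = 0.002864/0.04873 = 0.05877 M.
Kb = Kw/Ka = 1.0e-14 / 4.5 x 10^-4 = 2.22e-11.
[OH^-] = sqrt(Kb x [NO2-]) = sqrt(2.22e-11 x 0.05877) = 1.14e-6 M.
pOH = 5.94, so pH = 14.00 - 5.94 = 8.06.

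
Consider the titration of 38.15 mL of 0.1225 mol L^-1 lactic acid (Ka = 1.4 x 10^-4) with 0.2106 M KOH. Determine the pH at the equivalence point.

8.37

n(HC3H5O3) = 0.1225 x 0.03815 = 0.004673 mol; V(KOH) at equivalence = 0.004673/0.2106 = 0.02219 L.
At equivalence all the acid is converted to C3H5O3-; total volume = 0.03815 + 0.02219 = 0.06034 L, so [C3H5O3-] = 0.004673/0.06034 = 0.07745 M.
Kb = Kw/Ka = 1.0e-14 / 1.4 x 10^-4 = 7.14e-11.
[OH^-] = sqrt(Kb x [C3H5O3-]) = sqrt(7.14e-11 x 0.07745) = 2.35e-6 M.
pOH = 5.63, so pH = 14.00 - 5.63 = 8.37.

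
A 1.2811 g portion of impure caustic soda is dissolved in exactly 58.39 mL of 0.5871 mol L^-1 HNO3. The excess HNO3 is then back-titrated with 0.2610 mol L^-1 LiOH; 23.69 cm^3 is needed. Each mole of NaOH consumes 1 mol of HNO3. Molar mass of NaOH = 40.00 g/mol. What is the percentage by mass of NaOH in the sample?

Total n(HNO3) added = 0.5871 x 0.05839 = 0.03428 mol.
n(LiOH) used = 0.2610 x 0.02369 = 0.006183 mol, which equals the excess n(HNO3).
So n(HNO3) consumed by the sample = 0.03428 - 0.006183 = 0.02810 mol.
n(NaOH) = 0.02810 / 1 = 0.02810 mol.
mass NaOH = 0.02810 x 40.00 = 1.124 g, so %NaOH = 1.124/1.2811 x 100 = 87.7%.

87.7%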